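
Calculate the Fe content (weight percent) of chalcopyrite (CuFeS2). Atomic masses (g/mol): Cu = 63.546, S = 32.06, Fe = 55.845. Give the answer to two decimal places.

M(CuFeS2) = 183.511 g/mol.
Fe contributes 1 × 55.845 = 55.845 g per mole.
55.845/183.511 = 0.3043 → 30.43%.

30.43 weight percent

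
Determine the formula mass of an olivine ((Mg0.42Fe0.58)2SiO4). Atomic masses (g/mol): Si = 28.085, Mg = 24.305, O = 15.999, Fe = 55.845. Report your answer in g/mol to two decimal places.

M = 0.84·24.305 + 1.16·55.845 + 1·28.085 + 4·15.999

177.28 g/mol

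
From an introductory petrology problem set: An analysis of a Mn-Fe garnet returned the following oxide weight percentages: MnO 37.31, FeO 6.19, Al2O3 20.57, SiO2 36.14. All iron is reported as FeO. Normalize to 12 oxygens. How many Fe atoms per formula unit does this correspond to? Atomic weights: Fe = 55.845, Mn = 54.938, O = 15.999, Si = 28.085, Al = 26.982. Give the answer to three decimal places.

37.31 wt% MnO ÷ 70.937 g/mol = 0.52596 mol, giving 0.52596 Mn and 0.52596 O.
6.19 wt% FeO ÷ 71.844 g/mol = 0.08616 mol, giving 0.08616 Fe and 0.08616 O.
20.57 wt% Al2O3 ÷ 101.961 g/mol = 0.20174 mol, giving 0.40348 Al and 0.60522 O.
36.14 wt% SiO2 ÷ 60.083 g/mol = 0.60150 mol, giving 0.60150 Si and 1.20300 O.
Oxygen sums to 2.42034; scaling by 12/2.42034 = 4.95798 puts the formula on 12 O.
Fe: 0.08616 × 4.95798 = 0.427 atoms per formula unit.

0.427 Fe apfu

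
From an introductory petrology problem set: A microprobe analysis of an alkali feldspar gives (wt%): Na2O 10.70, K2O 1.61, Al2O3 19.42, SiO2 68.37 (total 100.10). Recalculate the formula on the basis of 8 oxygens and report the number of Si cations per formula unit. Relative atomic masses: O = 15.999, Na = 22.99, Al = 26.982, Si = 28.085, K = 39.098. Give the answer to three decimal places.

2.998 Si apfu

10.70 wt% Na2O ÷ 61.979 g/mol = 0.17264 mol, giving 0.34528 Na and 0.17264 O.
1.61 wt% K2O ÷ 94.195 g/mol = 0.01709 mol, giving 0.03418 K and 0.01709 O.
19.42 wt% Al2O3 ÷ 101.961 g/mol = 0.19046 mol, giving 0.38092 Al and 0.57138 O.
68.37 wt% SiO2 ÷ 60.083 g/mol = 1.13793 mol, giving 1.13793 Si and 2.27586 O.
Oxygen sums to 3.03697; scaling by 8/3.03697 = 2.63420 puts the formula on 8 O.
Si: 1.13793 × 2.63420 = 2.998 atoms per formula unit.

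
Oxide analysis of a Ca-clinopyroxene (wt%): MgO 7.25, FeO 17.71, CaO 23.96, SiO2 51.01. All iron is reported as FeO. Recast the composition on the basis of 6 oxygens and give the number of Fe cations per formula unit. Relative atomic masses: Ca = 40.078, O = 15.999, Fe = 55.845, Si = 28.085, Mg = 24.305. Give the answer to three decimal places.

7.25 wt% MgO ÷ 40.304 g/mol = 0.17988 mol, giving 0.17988 Mg and 0.17988 O.
17.71 wt% FeO ÷ 71.844 g/mol = 0.24651 mol, giving 0.24651 Fe and 0.24651 O.
23.96 wt% CaO ÷ 56.077 g/mol = 0.42727 mol, giving 0.42727 Ca and 0.42727 O.
51.01 wt% SiO2 ÷ 60.083 g/mol = 0.84899 mol, giving 0.84899 Si and 1.69798 O.
Oxygen sums to 2.55164; scaling by 6/2.55164 = 2.35143 puts the formula on 6 O.
Fe: 0.24651 × 2.35143 = 0.580 atoms per formula unit.

0.580 Fe apfu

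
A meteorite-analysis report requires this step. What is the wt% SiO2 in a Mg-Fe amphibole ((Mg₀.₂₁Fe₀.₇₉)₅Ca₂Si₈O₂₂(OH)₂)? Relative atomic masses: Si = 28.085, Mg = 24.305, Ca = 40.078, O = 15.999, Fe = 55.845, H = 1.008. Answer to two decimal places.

M((Mg₀.₂₁Fe₀.₇₉)₅Ca₂Si₈O₂₂(OH)₂) = 936.936 g/mol; M(SiO2) = 60.083 g/mol.
Moles SiO2 per formula unit = 8 Si ÷ 1 = 8.0000.
SiO2 fraction = (8.0000 × 60.083) / 936.936 = 480.664/936.936 = 0.5130.

51.30 wt%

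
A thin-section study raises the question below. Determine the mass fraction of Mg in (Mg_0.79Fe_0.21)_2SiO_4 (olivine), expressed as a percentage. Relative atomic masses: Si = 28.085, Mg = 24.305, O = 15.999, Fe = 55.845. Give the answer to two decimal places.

24.95 mass %

Molar mass of (Mg_0.79Fe_0.21)_2SiO_4: 1.58·24.305 + 0.42·55.845 + 1·28.085 + 4·15.999 = 153.938 g/mol.
Mass of Mg per formula unit: 1.58 × 24.305 = 38.402 g.
Weight fraction Mg = 38.402 / 153.938 = 0.2495.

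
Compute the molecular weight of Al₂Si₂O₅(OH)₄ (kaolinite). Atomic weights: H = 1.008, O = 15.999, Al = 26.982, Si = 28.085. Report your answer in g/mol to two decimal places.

258.16 g/mol

M = 2·26.982 + 2·28.085 + 9·15.999 + 4·1.008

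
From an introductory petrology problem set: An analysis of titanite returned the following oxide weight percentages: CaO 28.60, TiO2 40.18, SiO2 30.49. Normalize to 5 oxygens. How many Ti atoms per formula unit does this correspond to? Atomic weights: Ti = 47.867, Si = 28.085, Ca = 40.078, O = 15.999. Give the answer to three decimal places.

CaO (M=56.077): mol = 0.51001; Ca = 0.51001, O = 0.51001.
TiO2 (M=79.865): mol = 0.50310; Ti = 0.50310, O = 1.00620.
SiO2 (M=60.083): mol = 0.50746; Si = 0.50746, O = 1.01492.
ΣO = 2.53113; factor = 5/ΣO = 1.97540.
Ti apfu = 0.50310 × 1.97540 = 0.994.

0.994 Ti apfu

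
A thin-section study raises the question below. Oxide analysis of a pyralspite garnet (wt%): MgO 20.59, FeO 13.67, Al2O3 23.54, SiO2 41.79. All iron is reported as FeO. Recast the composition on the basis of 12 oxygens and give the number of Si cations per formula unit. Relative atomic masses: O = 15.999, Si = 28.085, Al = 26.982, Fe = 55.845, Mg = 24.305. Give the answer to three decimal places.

2.997 Si apfu

20.59 wt% MgO ÷ 40.304 g/mol = 0.51087 mol, giving 0.51087 Mg and 0.51087 O.
13.67 wt% FeO ÷ 71.844 g/mol = 0.19027 mol, giving 0.19027 Fe and 0.19027 O.
23.54 wt% Al2O3 ÷ 101.961 g/mol = 0.23087 mol, giving 0.46174 Al and 0.69261 O.
41.79 wt% SiO2 ÷ 60.083 g/mol = 0.69554 mol, giving 0.69554 Si and 1.39108 O.
Oxygen sums to 2.78483; scaling by 12/2.78483 = 4.30906 puts the formula on 12 O.
Si: 0.69554 × 4.30906 = 2.997 atoms per formula unit.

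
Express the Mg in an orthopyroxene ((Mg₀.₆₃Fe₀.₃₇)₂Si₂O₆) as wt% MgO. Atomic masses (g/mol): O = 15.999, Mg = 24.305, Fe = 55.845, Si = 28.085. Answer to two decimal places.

Formula mass = 224.114 g/mol.
1.26 Mg → 1.2600 mol MgO per formula unit; M(MgO) = 40.304, so MgO mass = 50.783 g.
50.783/224.114 × 100 = 22.66 wt%.

22.66 wt%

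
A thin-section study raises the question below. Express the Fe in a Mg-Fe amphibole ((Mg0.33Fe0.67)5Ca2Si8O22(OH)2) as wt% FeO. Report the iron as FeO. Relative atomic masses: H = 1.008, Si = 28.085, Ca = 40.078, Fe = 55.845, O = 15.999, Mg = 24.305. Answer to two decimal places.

26.22 wt%

Molar mass of (Mg0.33Fe0.67)5Ca2Si8O22(OH)2 = 1.65×24.305 + 3.35×55.845 + 2×40.078 + 8×28.085 + 24×15.999 + 2×1.008 = 918.012 g/mol.
Each formula unit contains 3.35 Fe, equivalent to 3.35/1 = 3.3500 mol FeO.
M(FeO) = 1×55.845 + 1×15.999 = 71.844 g/mol.
Mass of FeO per formula unit = 3.3500 × 71.844 = 240.677 g.
FeO wt% = 240.677 / 918.012 × 100 = 26.22%.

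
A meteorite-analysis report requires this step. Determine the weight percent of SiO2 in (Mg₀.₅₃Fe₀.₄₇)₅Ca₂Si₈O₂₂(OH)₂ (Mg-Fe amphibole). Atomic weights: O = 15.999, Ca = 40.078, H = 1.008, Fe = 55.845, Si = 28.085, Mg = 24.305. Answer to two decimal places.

M((Mg₀.₅₃Fe₀.₄₇)₅Ca₂Si₈O₂₂(OH)₂) = 886.472 g/mol; M(SiO2) = 60.083 g/mol.
Moles SiO2 per formula unit = 8 Si ÷ 1 = 8.0000.
SiO2 fraction = (8.0000 × 60.083) / 886.472 = 480.664/886.472 = 0.5422.

54.22 wt%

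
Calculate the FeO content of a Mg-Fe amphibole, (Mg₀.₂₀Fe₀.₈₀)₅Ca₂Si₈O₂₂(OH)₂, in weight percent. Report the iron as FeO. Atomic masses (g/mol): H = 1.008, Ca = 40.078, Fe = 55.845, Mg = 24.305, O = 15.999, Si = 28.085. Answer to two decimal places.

Molar mass of (Mg₀.₂₀Fe₀.₈₀)₅Ca₂Si₈O₂₂(OH)₂ = 1·24.305 + 4·55.845 + 2·40.078 + 8·28.085 + 24·15.999 + 2·1.008 = 938.513 g/mol.
Each formula unit contains 4 Fe, equivalent to 4/1 = 4.0000 mol FeO.
M(FeO) = 1×55.845 + 1×15.999 = 71.844 g/mol.
Mass of FeO per formula unit = 4.0000 × 71.844 = 287.376 g.
FeO wt% = 287.376 / 938.513 × 100 = 30.62%.

30.62 wt%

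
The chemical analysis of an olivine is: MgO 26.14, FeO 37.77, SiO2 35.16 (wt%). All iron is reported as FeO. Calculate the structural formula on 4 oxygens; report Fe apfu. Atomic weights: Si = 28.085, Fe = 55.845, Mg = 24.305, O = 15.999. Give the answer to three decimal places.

MgO (M=40.304): mol = 0.64857; Mg = 0.64857, O = 0.64857.
FeO (M=71.844): mol = 0.52572; Fe = 0.52572, O = 0.52572.
SiO2 (M=60.083): mol = 0.58519; Si = 0.58519, O = 1.17038.
ΣO = 2.34467; factor = 4/ΣO = 1.70600.
Fe apfu = 0.52572 × 1.70600 = 0.897.

0.897 Fe apfu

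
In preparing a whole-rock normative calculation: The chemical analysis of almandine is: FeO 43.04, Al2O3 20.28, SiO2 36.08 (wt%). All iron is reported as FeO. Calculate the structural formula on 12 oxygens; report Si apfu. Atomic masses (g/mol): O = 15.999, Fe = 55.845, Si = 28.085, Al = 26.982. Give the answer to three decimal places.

3.007 Si apfu

FeO (M=71.844): mol = 0.59908; Fe = 0.59908, O = 0.59908.
Al2O3 (M=101.961): mol = 0.19890; Al = 0.39780, O = 0.59670.
SiO2 (M=60.083): mol = 0.60050; Si = 0.60050, O = 1.20100.
ΣO = 2.39678; factor = 12/ΣO = 5.00672.
Si apfu = 0.60050 × 5.00672 = 3.007.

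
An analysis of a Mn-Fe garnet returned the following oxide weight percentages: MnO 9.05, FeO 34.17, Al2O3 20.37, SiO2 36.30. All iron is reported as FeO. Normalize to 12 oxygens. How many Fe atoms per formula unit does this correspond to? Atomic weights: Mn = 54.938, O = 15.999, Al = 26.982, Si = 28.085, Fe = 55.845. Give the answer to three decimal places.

9.05 wt% MnO ÷ 70.937 g/mol = 0.12758 mol, giving 0.12758 Mn and 0.12758 O.
34.17 wt% FeO ÷ 71.844 g/mol = 0.47561 mol, giving 0.47561 Fe and 0.47561 O.
20.37 wt% Al2O3 ÷ 101.961 g/mol = 0.19978 mol, giving 0.39956 Al and 0.59934 O.
36.30 wt% SiO2 ÷ 60.083 g/mol = 0.60416 mol, giving 0.60416 Si and 1.20832 O.
Oxygen sums to 2.41085; scaling by 12/2.41085 = 4.97750 puts the formula on 12 O.
Fe: 0.47561 × 4.97750 = 2.367 atoms per formula unit.

2.367 Fe apfu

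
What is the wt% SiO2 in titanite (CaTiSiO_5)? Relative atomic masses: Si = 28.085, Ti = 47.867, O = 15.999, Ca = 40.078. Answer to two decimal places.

M(CaTiSiO_5) = 196.025 g/mol; M(SiO2) = 60.083 g/mol.
Moles SiO2 per formula unit = 1 Si ÷ 1 = 1.0000.
SiO2 fraction = (1.0000 × 60.083) / 196.025 = 60.083/196.025 = 0.3065.

30.65 wt%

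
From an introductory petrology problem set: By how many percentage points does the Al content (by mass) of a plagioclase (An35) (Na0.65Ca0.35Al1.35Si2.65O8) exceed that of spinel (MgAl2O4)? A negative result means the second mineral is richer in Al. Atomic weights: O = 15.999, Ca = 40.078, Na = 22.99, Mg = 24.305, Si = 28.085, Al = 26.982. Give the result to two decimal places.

-24.33 percentage points

First mineral: 36.426 g Al in 267.814 g formula = 13.60 wt% Al.
Second mineral: 53.964 g Al in 142.265 g formula = 37.93 wt% Al.
13.60% − 37.93% gives a difference of -24.33 percentage points.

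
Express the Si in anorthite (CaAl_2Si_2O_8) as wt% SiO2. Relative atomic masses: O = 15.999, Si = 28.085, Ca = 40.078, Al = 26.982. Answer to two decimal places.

43.19 wt%

Molar mass of CaAl_2Si_2O_8 = 1·40.078 + 2·26.982 + 2·28.085 + 8·15.999 = 278.204 g/mol.
Each formula unit contains 2 Si, equivalent to 2/1 = 2.0000 mol SiO2.
M(SiO2) = 1×28.085 + 2×15.999 = 60.083 g/mol.
Mass of SiO2 per formula unit = 2.0000 × 60.083 = 120.166 g.
SiO2 wt% = 120.166 / 278.204 × 100 = 43.19%.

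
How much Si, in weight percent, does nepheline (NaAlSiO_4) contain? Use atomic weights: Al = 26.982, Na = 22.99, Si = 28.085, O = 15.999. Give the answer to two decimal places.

19.77 weight percent

Formula mass = 1*22.99 + 1*26.982 + 1*28.085 + 4*15.999 = 142.053 g/mol, of which 28.085 g is Si.
So Si makes up 28.085/142.053 = 0.1977 of the mass, i.e. 19.77%.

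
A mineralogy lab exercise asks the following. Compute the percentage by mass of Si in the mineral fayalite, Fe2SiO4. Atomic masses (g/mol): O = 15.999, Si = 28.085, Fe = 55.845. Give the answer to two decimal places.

Molar mass of Fe2SiO4: 2·55.845 + 1·28.085 + 4·15.999 = 203.771 g/mol.
Mass of Si per formula unit: 1 × 28.085 = 28.085 g.
Weight fraction Si = 28.085 / 203.771 = 0.1378.

13.78 mass %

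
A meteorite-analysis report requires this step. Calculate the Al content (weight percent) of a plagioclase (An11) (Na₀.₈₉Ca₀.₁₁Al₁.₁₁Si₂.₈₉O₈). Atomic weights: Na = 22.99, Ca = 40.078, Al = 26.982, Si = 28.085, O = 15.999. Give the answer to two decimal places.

11.35 weight percent

M(Na₀.₈₉Ca₀.₁₁Al₁.₁₁Si₂.₈₉O₈) = 263.977 g/mol.
Al contributes 1.11 × 26.982 = 29.950 g per mole.
29.950/263.977 = 0.1135 → 11.35%.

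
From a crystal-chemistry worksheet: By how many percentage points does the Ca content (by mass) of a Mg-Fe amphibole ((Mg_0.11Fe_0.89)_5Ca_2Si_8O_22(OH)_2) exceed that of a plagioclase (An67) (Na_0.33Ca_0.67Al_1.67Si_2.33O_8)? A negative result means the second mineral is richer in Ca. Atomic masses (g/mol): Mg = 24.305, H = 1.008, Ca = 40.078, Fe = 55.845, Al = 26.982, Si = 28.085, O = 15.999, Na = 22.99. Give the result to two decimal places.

M((Mg_0.11Fe_0.89)_5Ca_2Si_8O_22(OH)_2) = 952.706 g/mol, so wt% Ca = 80.156/952.706 × 100 = 8.41%.
M(Na_0.33Ca_0.67Al_1.67Si_2.33O_8) = 272.929 g/mol, so wt% Ca = 26.852/272.929 × 100 = 9.84%.
8.41 − 9.84 = -1.43 pp.

-1.43 percentage points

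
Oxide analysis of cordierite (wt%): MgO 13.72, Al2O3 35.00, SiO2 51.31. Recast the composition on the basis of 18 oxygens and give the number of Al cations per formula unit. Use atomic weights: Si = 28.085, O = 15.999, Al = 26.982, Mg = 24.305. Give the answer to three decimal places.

13.72 wt% MgO ÷ 40.304 g/mol = 0.34041 mol, giving 0.34041 Mg and 0.34041 O.
35.00 wt% Al2O3 ÷ 101.961 g/mol = 0.34327 mol, giving 0.68654 Al and 1.02981 O.
51.31 wt% SiO2 ÷ 60.083 g/mol = 0.85399 mol, giving 0.85399 Si and 1.70798 O.
Oxygen sums to 3.07820; scaling by 18/3.07820 = 5.84757 puts the formula on 18 O.
Al: 0.68654 × 5.84757 = 4.015 atoms per formula unit.

4.015 Al apfu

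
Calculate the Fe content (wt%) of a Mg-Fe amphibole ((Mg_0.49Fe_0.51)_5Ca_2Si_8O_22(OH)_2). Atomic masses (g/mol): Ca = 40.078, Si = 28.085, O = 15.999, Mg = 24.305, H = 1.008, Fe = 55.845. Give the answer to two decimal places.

15.95 wt%

Formula mass = 2.45×24.305 + 2.55×55.845 + 2×40.078 + 8×28.085 + 24×15.999 + 2×1.008 = 892.780 g/mol, of which 142.405 g is Fe.
So Fe makes up 142.405/892.780 = 0.1595 of the mass, i.e. 15.95%.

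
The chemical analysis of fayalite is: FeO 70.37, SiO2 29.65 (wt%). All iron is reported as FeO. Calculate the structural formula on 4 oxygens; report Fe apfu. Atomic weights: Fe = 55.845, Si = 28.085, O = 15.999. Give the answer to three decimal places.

1.992 Fe apfu

FeO (M=71.844): mol = 0.97948; Fe = 0.97948, O = 0.97948.
SiO2 (M=60.083): mol = 0.49348; Si = 0.49348, O = 0.98696.
ΣO = 1.96644; factor = 4/ΣO = 2.03413.
Fe apfu = 0.97948 × 2.03413 = 1.992.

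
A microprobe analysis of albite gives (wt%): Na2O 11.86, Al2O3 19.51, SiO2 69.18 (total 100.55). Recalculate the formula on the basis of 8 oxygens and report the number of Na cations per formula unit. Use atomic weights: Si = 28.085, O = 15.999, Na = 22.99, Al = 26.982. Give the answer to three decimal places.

0.998 Na apfu

Na2O (M=61.979): mol = 0.19136; Na = 0.38272, O = 0.19136.
Al2O3 (M=101.961): mol = 0.19135; Al = 0.38270, O = 0.57405.
SiO2 (M=60.083): mol = 1.15141; Si = 1.15141, O = 2.30282.
ΣO = 3.06823; factor = 8/ΣO = 2.60737.
Na apfu = 0.38272 × 2.60737 = 0.998.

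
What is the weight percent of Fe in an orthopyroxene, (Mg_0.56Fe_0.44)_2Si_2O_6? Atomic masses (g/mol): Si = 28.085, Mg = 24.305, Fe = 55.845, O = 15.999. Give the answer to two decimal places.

21.50 mass %

Formula mass = 1.12*24.305 + 0.88*55.845 + 2*28.085 + 6*15.999 = 228.529 g/mol, of which 49.144 g is Fe.
So Fe makes up 49.144/228.529 = 0.2150 of the mass, i.e. 21.50%.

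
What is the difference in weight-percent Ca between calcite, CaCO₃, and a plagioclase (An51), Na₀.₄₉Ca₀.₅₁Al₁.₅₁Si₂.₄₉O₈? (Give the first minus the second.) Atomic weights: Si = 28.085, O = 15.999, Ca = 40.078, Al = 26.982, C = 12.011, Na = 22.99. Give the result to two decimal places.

First mineral: 40.078 g Ca in 100.086 g formula = 40.04 wt% Ca.
Second mineral: 20.440 g Ca in 270.371 g formula = 7.56 wt% Ca.
40.04% − 7.56% gives a difference of 32.48 percentage points.

32.48 percentage points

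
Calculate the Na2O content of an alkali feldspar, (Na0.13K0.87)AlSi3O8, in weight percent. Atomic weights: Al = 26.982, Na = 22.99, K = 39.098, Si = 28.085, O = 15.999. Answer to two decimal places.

Molar mass of (Na0.13K0.87)AlSi3O8 = 0.13·22.99 + 0.87·39.098 + 1·26.982 + 3·28.085 + 8·15.999 = 276.233 g/mol.
Each formula unit contains 0.13 Na, equivalent to 0.13/2 = 0.0650 mol Na2O.
M(Na2O) = 2×22.99 + 1×15.999 = 61.979 g/mol.
Mass of Na2O per formula unit = 0.0650 × 61.979 = 4.029 g.
Na2O wt% = 4.029 / 276.233 × 100 = 1.46%.

1.46 wt%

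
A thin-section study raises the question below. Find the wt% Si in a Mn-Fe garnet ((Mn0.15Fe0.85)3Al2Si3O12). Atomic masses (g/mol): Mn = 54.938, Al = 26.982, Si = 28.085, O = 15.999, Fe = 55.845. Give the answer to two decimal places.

M((Mn0.15Fe0.85)3Al2Si3O12) = 497.334 g/mol.
Si contributes 3 × 28.085 = 84.255 g per mole.
84.255/497.334 = 0.1694 → 16.94%.

16.94 mass %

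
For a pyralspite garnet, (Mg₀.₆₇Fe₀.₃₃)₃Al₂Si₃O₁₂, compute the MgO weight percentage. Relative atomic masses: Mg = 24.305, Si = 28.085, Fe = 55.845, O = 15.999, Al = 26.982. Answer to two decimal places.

Molar mass of (Mg₀.₆₇Fe₀.₃₃)₃Al₂Si₃O₁₂ = 2.01·24.305 + 0.99·55.845 + 2·26.982 + 3·28.085 + 12·15.999 = 434.347 g/mol.
Each formula unit contains 2.01 Mg, equivalent to 2.01/1 = 2.0100 mol MgO.
M(MgO) = 1×24.305 + 1×15.999 = 40.304 g/mol.
Mass of MgO per formula unit = 2.0100 × 40.304 = 81.011 g.
MgO wt% = 81.011 / 434.347 × 100 = 18.65%.

18.65 wt%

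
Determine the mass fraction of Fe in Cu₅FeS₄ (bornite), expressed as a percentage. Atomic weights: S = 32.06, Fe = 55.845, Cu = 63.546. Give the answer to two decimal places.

11.13 weight percent

M(Cu₅FeS₄) = 501.815 g/mol.
Fe contributes 1 × 55.845 = 55.845 g per mole.
55.845/501.815 = 0.1113 → 11.13%.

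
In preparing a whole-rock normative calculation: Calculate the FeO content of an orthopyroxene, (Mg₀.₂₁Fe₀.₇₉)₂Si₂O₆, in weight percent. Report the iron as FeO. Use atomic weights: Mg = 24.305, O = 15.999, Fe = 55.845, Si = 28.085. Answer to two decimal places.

M((Mg₀.₂₁Fe₀.₇₉)₂Si₂O₆) = 250.607 g/mol; M(FeO) = 71.844 g/mol.
Moles FeO per formula unit = 1.58 Fe ÷ 1 = 1.5800.
FeO fraction = (1.5800 × 71.844) / 250.607 = 113.514/250.607 = 0.4530.

45.30 wt%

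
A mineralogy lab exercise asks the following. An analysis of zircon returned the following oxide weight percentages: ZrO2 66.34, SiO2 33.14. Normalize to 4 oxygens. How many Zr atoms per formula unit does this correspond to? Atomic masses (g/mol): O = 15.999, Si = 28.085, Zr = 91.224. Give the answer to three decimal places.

ZrO2 (M=123.222): mol = 0.53838; Zr = 0.53838, O = 1.07676.
SiO2 (M=60.083): mol = 0.55157; Si = 0.55157, O = 1.10314.
ΣO = 2.17990; factor = 4/ΣO = 1.83495.
Zr apfu = 0.53838 × 1.83495 = 0.988.

0.988 Zr apfu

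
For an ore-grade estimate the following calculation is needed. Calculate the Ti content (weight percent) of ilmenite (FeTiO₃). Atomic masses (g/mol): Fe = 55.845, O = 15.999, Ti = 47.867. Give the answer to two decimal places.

31.55 weight percent

M(FeTiO₃) = 151.709 g/mol.
Ti contributes 1 × 47.867 = 47.867 g per mole.
47.867/151.709 = 0.3155 → 31.55%.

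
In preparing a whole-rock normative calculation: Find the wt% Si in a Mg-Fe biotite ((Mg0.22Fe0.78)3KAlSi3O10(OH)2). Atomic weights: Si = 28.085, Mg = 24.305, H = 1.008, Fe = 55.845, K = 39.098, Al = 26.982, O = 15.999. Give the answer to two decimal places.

M((Mg0.22Fe0.78)3KAlSi3O10(OH)2) = 491.058 g/mol.
Si contributes 3 × 28.085 = 84.255 g per mole.
84.255/491.058 = 0.1716 → 17.16%.

17.16 mass %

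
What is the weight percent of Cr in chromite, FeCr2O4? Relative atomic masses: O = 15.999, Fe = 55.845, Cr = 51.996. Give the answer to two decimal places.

M(FeCr2O4) = 223.833 g/mol.
Cr contributes 2 × 51.996 = 103.992 g per mole.
103.992/223.833 = 0.4646 → 46.46%.

46.46 wt%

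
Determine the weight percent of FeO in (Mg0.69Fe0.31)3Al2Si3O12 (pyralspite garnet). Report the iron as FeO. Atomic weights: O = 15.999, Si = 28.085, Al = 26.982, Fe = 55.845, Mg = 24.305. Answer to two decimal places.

15.45 wt%

Molar mass of (Mg0.69Fe0.31)3Al2Si3O12 = 2.07×24.305 + 0.93×55.845 + 2×26.982 + 3×28.085 + 12×15.999 = 432.454 g/mol.
Each formula unit contains 0.93 Fe, equivalent to 0.93/1 = 0.9300 mol FeO.
M(FeO) = 1×55.845 + 1×15.999 = 71.844 g/mol.
Mass of FeO per formula unit = 0.9300 × 71.844 = 66.815 g.
FeO wt% = 66.815 / 432.454 × 100 = 15.45%.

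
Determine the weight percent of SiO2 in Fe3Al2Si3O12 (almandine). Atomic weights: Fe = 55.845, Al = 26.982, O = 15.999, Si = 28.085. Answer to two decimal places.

36.21 wt%

M(Fe3Al2Si3O12) = 497.742 g/mol; M(SiO2) = 60.083 g/mol.
Moles SiO2 per formula unit = 3 Si ÷ 1 = 3.0000.
SiO2 fraction = (3.0000 × 60.083) / 497.742 = 180.249/497.742 = 0.3621.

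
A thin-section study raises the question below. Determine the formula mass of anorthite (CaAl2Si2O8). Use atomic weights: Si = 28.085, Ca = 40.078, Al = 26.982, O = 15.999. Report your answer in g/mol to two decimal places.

M = 1*40.078 + 2*26.982 + 2*28.085 + 8*15.999

278.20 g/mol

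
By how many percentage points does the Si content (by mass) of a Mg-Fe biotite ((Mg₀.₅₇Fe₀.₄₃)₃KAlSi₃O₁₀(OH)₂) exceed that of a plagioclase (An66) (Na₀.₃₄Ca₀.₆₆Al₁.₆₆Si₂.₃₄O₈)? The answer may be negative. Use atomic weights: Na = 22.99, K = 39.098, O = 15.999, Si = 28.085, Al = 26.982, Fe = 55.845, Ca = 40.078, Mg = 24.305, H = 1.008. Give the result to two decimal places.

Si in (Mg₀.₅₇Fe₀.₄₃)₃KAlSi₃O₁₀(OH)₂: molar mass 457.941 g/mol; 3×28.085 = 84.255 g → 18.40 wt%.
Si in Na₀.₃₄Ca₀.₆₆Al₁.₆₆Si₂.₃₄O₈: molar mass 272.769 g/mol; 2.34×28.085 = 65.719 g → 24.09 wt%.
Difference = 18.40 − 24.09 = -5.69 percentage points.

-5.69 percentage points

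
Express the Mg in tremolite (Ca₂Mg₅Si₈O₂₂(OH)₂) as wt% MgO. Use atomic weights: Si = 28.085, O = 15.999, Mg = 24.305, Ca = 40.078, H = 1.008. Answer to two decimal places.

Formula mass = 812.353 g/mol.
5 Mg → 5.0000 mol MgO per formula unit; M(MgO) = 40.304, so MgO mass = 201.520 g.
201.520/812.353 × 100 = 24.81 wt%.

24.81 wt%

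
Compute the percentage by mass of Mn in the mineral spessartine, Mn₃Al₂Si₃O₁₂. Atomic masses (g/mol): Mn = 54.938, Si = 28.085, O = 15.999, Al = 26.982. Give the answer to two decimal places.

M(Mn₃Al₂Si₃O₁₂) = 495.021 g/mol.
Mn contributes 3 × 54.938 = 164.814 g per mole.
164.814/495.021 = 0.3329 → 33.29%.

33.29 wt%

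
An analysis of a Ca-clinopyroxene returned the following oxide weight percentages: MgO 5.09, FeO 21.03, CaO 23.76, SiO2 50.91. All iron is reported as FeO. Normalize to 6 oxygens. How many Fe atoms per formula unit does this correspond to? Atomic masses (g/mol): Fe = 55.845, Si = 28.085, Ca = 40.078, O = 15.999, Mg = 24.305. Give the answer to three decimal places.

MgO: 5.09/40.304 = 0.12629 mol → 0.12629 mol Mg, 0.12629 mol O.
FeO: 21.03/71.844 = 0.29272 mol → 0.29272 mol Fe, 0.29272 mol O.
CaO: 23.76/56.077 = 0.42370 mol → 0.42370 mol Ca, 0.42370 mol O.
SiO2: 50.91/60.083 = 0.84733 mol → 0.84733 mol Si, 1.69466 mol O.
Total oxygen = 2.53737 mol. Normalization factor = 6/2.53737 = 2.36465.
Fe per 6 O = 0.29272 × 2.36465 = 0.692.

0.692 Fe apfu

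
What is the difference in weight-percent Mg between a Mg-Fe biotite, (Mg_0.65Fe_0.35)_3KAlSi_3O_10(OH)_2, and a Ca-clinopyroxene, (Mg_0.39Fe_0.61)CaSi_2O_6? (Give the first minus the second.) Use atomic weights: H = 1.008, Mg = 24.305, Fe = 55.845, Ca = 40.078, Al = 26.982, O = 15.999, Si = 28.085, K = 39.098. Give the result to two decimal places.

6.50 percentage points

First mineral: 47.395 g Mg in 450.371 g formula = 10.52 wt% Mg.
Second mineral: 9.479 g Mg in 235.786 g formula = 4.02 wt% Mg.
10.52% − 4.02% gives a difference of 6.50 percentage points.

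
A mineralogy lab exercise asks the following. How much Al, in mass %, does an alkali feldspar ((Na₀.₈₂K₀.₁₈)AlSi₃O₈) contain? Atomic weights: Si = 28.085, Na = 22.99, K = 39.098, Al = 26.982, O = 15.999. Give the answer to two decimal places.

10.18 mass %

M((Na₀.₈₂K₀.₁₈)AlSi₃O₈) = 265.118 g/mol.
Al contributes 1 × 26.982 = 26.982 g per mole.
26.982/265.118 = 0.1018 → 10.18%.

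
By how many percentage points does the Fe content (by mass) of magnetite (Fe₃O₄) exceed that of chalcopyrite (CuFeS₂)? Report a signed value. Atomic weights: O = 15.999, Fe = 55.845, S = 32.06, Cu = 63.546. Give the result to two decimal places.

M(Fe₃O₄) = 231.531 g/mol, so wt% Fe = 167.535/231.531 × 100 = 72.36%.
M(CuFeS₂) = 183.511 g/mol, so wt% Fe = 55.845/183.511 × 100 = 30.43%.
72.36 − 30.43 = 41.93 pp.

41.93 percentage points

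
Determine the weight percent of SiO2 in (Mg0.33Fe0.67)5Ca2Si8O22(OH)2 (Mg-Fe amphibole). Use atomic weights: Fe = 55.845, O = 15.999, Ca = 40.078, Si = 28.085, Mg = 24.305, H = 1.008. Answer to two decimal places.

52.36 wt%

M((Mg0.33Fe0.67)5Ca2Si8O22(OH)2) = 918.012 g/mol; M(SiO2) = 60.083 g/mol.
Moles SiO2 per formula unit = 8 Si ÷ 1 = 8.0000.
SiO2 fraction = (8.0000 × 60.083) / 918.012 = 480.664/918.012 = 0.5236.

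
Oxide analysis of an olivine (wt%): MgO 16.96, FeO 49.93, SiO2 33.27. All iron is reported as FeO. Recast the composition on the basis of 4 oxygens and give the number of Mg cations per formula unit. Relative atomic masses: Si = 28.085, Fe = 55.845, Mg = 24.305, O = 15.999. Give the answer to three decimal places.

16.96 wt% MgO ÷ 40.304 g/mol = 0.42080 mol, giving 0.42080 Mg and 0.42080 O.
49.93 wt% FeO ÷ 71.844 g/mol = 0.69498 mol, giving 0.69498 Fe and 0.69498 O.
33.27 wt% SiO2 ÷ 60.083 g/mol = 0.55373 mol, giving 0.55373 Si and 1.10746 O.
Oxygen sums to 2.22324; scaling by 4/2.22324 = 1.79918 puts the formula on 4 O.
Mg: 0.42080 × 1.79918 = 0.757 atoms per formula unit.

0.757 Mg apfu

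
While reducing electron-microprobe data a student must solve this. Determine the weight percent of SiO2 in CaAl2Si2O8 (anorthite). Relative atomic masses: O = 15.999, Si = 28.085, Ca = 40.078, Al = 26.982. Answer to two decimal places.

43.19 wt%

Molar mass of CaAl2Si2O8 = 1·40.078 + 2·26.982 + 2·28.085 + 8·15.999 = 278.204 g/mol.
Each formula unit contains 2 Si, equivalent to 2/1 = 2.0000 mol SiO2.
M(SiO2) = 1×28.085 + 2×15.999 = 60.083 g/mol.
Mass of SiO2 per formula unit = 2.0000 × 60.083 = 120.166 g.
SiO2 wt% = 120.166 / 278.204 × 100 = 43.19%.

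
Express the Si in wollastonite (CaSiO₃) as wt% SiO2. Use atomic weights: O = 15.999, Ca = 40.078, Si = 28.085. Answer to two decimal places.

51.72 wt%

M(CaSiO₃) = 116.160 g/mol; M(SiO2) = 60.083 g/mol.
Moles SiO2 per formula unit = 1 Si ÷ 1 = 1.0000.
SiO2 fraction = (1.0000 × 60.083) / 116.160 = 60.083/116.160 = 0.5172.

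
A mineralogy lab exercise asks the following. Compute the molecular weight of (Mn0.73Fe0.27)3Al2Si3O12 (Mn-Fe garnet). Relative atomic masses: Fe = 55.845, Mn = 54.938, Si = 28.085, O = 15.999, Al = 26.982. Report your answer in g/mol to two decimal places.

495.76 g/mol

The formula mass is the sum 2.19*54.938 + 0.81*55.845 + 2*26.982 + 3*28.085 + 12*15.999.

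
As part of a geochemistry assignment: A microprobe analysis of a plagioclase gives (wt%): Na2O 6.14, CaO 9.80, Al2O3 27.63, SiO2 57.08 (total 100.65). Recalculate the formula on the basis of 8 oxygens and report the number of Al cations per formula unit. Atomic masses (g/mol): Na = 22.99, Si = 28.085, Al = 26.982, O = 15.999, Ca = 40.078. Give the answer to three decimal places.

1.452 Al apfu

Na2O: 6.14/61.979 = 0.09907 mol → 0.19814 mol Na, 0.09907 mol O.
CaO: 9.80/56.077 = 0.17476 mol → 0.17476 mol Ca, 0.17476 mol O.
Al2O3: 27.63/101.961 = 0.27099 mol → 0.54198 mol Al, 0.81297 mol O.
SiO2: 57.08/60.083 = 0.95002 mol → 0.95002 mol Si, 1.90004 mol O.
Total oxygen = 2.98684 mol. Normalization factor = 8/2.98684 = 2.67842.
Al per 8 O = 0.54198 × 2.67842 = 1.452.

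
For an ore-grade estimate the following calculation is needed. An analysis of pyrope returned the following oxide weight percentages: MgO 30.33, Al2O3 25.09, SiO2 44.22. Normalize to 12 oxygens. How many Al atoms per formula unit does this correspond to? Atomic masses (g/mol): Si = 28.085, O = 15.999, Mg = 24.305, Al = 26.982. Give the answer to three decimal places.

MgO (M=40.304): mol = 0.75253; Mg = 0.75253, O = 0.75253.
Al2O3 (M=101.961): mol = 0.24607; Al = 0.49214, O = 0.73821.
SiO2 (M=60.083): mol = 0.73598; Si = 0.73598, O = 1.47196.
ΣO = 2.96270; factor = 12/ΣO = 4.05036.
Al apfu = 0.49214 × 4.05036 = 1.993.

1.993 Al apfu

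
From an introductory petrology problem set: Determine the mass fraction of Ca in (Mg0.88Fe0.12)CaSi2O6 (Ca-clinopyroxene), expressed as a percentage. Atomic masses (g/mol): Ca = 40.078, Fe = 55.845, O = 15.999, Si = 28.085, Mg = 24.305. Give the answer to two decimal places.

Molar mass of (Mg0.88Fe0.12)CaSi2O6: 0.88*24.305 + 0.12*55.845 + 1*40.078 + 2*28.085 + 6*15.999 = 220.332 g/mol.
Mass of Ca per formula unit: 1 × 40.078 = 40.078 g.
Weight fraction Ca = 40.078 / 220.332 = 0.1819.

18.19 weight percent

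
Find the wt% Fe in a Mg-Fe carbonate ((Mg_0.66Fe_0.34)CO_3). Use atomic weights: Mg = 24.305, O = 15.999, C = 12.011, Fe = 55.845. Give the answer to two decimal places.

M((Mg_0.66Fe_0.34)CO_3) = 95.037 g/mol.
Fe contributes 0.34 × 55.845 = 18.987 g per mole.
18.987/95.037 = 0.1998 → 19.98%.

19.98 wt%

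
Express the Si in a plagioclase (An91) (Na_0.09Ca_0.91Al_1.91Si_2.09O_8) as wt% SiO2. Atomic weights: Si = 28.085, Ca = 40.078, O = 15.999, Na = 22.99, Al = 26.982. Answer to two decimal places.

45.37 wt%

Formula mass = 276.765 g/mol.
2.09 Si → 2.0900 mol SiO2 per formula unit; M(SiO2) = 60.083, so SiO2 mass = 125.573 g.
125.573/276.765 × 100 = 45.37 wt%.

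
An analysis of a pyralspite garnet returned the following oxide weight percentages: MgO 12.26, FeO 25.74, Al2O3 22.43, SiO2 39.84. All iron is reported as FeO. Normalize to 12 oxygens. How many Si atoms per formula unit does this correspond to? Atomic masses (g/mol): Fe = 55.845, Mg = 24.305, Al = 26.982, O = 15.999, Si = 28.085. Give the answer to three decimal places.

3.004 Si apfu

MgO (M=40.304): mol = 0.30419; Mg = 0.30419, O = 0.30419.
FeO (M=71.844): mol = 0.35828; Fe = 0.35828, O = 0.35828.
Al2O3 (M=101.961): mol = 0.21999; Al = 0.43998, O = 0.65997.
SiO2 (M=60.083): mol = 0.66308; Si = 0.66308, O = 1.32616.
ΣO = 2.64860; factor = 12/ΣO = 4.53070.
Si apfu = 0.66308 × 4.53070 = 3.004.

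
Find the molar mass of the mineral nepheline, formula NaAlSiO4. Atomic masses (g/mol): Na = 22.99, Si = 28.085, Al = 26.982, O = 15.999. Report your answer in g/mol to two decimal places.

Na: 1 × 22.99 = 22.9900
Al: 1 × 26.982 = 26.9820
Si: 1 × 28.085 = 28.0850
O: 4 × 15.999 = 63.9960
Summing the contributions gives the formula mass.

142.05 g/mol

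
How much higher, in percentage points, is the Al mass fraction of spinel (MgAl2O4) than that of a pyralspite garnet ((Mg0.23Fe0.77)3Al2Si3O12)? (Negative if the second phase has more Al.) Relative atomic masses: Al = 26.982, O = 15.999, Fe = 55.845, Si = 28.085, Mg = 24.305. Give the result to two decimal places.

26.59 percentage points

First mineral: 53.964 g Al in 142.265 g formula = 37.93 wt% Al.
Second mineral: 53.964 g Al in 475.979 g formula = 11.34 wt% Al.
37.93% − 11.34% gives a difference of 26.59 percentage points.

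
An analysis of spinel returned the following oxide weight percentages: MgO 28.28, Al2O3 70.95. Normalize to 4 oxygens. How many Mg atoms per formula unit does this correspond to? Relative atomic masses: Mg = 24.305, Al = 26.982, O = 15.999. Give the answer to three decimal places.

MgO: 28.28/40.304 = 0.70167 mol → 0.70167 mol Mg, 0.70167 mol O.
Al2O3: 70.95/101.961 = 0.69585 mol → 1.39170 mol Al, 2.08755 mol O.
Total oxygen = 2.78922 mol. Normalization factor = 4/2.78922 = 1.43409.
Mg per 4 O = 0.70167 × 1.43409 = 1.006.

1.006 Mg apfu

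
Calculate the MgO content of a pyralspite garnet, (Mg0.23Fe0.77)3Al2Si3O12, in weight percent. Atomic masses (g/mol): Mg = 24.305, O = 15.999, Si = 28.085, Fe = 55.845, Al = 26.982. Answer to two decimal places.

M((Mg0.23Fe0.77)3Al2Si3O12) = 475.979 g/mol; M(MgO) = 40.304 g/mol.
Moles MgO per formula unit = 0.69 Mg ÷ 1 = 0.6900.
MgO fraction = (0.6900 × 40.304) / 475.979 = 27.810/475.979 = 0.0584.

5.84 wt%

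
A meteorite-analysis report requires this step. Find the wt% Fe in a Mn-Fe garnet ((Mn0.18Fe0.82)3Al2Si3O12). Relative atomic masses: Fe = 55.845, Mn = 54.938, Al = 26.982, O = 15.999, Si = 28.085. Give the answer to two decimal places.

Molar mass of (Mn0.18Fe0.82)3Al2Si3O12: 0.54*54.938 + 2.46*55.845 + 2*26.982 + 3*28.085 + 12*15.999 = 497.252 g/mol.
Mass of Fe per formula unit: 2.46 × 55.845 = 137.379 g.
Weight fraction Fe = 137.379 / 497.252 = 0.2763.

27.63 mass %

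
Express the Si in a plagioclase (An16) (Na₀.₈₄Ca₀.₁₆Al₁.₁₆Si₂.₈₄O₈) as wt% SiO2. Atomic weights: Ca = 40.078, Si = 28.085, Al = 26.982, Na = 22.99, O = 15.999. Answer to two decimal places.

64.45 wt%

M(Na₀.₈₄Ca₀.₁₆Al₁.₁₆Si₂.₈₄O₈) = 264.777 g/mol; M(SiO2) = 60.083 g/mol.
Moles SiO2 per formula unit = 2.84 Si ÷ 1 = 2.8400.
SiO2 fraction = (2.8400 × 60.083) / 264.777 = 170.636/264.777 = 0.6445.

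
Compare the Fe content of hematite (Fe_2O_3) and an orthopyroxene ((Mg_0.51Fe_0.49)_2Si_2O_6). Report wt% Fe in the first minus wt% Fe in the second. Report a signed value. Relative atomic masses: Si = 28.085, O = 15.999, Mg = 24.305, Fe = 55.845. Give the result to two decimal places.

Fe in Fe_2O_3: molar mass 159.687 g/mol; 2×55.845 = 111.690 g → 69.94 wt%.
Fe in (Mg_0.51Fe_0.49)_2Si_2O_6: molar mass 231.683 g/mol; 0.98×55.845 = 54.728 g → 23.62 wt%.
Difference = 69.94 − 23.62 = 46.32 percentage points.

46.32 percentage points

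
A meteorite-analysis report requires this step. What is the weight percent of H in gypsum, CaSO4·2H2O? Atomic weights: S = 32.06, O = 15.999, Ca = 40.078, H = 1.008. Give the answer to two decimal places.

2.34 mass %

M(CaSO4·2H2O) = 172.164 g/mol.
H contributes 4 × 1.008 = 4.032 g per mole.
4.032/172.164 = 0.0234 → 2.34%.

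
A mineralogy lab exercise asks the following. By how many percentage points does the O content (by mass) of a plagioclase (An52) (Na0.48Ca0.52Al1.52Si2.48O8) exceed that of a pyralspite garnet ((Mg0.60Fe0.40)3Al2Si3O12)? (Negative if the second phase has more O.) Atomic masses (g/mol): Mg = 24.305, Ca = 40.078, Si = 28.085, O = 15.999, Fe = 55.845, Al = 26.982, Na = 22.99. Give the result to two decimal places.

3.77 percentage points

M(Na0.48Ca0.52Al1.52Si2.48O8) = 270.531 g/mol, so wt% O = 127.992/270.531 × 100 = 47.31%.
M((Mg0.60Fe0.40)3Al2Si3O12) = 440.970 g/mol, so wt% O = 191.988/440.970 × 100 = 43.54%.
47.31 − 43.54 = 3.77 pp.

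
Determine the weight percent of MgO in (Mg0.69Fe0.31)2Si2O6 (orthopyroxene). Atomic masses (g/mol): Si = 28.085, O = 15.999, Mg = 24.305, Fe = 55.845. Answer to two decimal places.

Formula mass = 220.329 g/mol.
1.38 Mg → 1.3800 mol MgO per formula unit; M(MgO) = 40.304, so MgO mass = 55.620 g.
55.620/220.329 × 100 = 25.24 wt%.

25.24 wt%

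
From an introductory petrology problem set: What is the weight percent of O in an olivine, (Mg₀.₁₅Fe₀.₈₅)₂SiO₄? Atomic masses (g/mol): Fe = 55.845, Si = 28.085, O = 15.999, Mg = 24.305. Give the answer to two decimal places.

32.94 weight percent

M((Mg₀.₁₅Fe₀.₈₅)₂SiO₄) = 194.309 g/mol.
O contributes 4 × 15.999 = 63.996 g per mole.
63.996/194.309 = 0.3294 → 32.94%.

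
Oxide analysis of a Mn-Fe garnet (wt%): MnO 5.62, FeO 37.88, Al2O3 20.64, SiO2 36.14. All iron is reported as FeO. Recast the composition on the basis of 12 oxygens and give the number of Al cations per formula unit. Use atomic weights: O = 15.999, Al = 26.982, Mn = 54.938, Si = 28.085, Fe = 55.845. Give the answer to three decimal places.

2.010 Al apfu

5.62 wt% MnO ÷ 70.937 g/mol = 0.07923 mol, giving 0.07923 Mn and 0.07923 O.
37.88 wt% FeO ÷ 71.844 g/mol = 0.52725 mol, giving 0.52725 Fe and 0.52725 O.
20.64 wt% Al2O3 ÷ 101.961 g/mol = 0.20243 mol, giving 0.40486 Al and 0.60729 O.
36.14 wt% SiO2 ÷ 60.083 g/mol = 0.60150 mol, giving 0.60150 Si and 1.20300 O.
Oxygen sums to 2.41677; scaling by 12/2.41677 = 4.96530 puts the formula on 12 O.
Al: 0.40486 × 4.96530 = 2.010 atoms per formula unit.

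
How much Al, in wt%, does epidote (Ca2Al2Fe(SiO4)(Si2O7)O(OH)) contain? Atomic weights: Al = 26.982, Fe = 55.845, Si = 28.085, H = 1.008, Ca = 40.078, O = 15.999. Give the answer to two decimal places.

11.17 wt%

M(Ca2Al2Fe(SiO4)(Si2O7)O(OH)) = 483.215 g/mol.
Al contributes 2 × 26.982 = 53.964 g per mole.
53.964/483.215 = 0.1117 → 11.17%.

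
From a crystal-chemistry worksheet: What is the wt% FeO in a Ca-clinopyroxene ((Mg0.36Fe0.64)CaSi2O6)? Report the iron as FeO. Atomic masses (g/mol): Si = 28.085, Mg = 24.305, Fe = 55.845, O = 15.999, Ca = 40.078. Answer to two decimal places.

19.42 wt%

Molar mass of (Mg0.36Fe0.64)CaSi2O6 = 0.36·24.305 + 0.64·55.845 + 1·40.078 + 2·28.085 + 6·15.999 = 236.733 g/mol.
Each formula unit contains 0.64 Fe, equivalent to 0.64/1 = 0.6400 mol FeO.
M(FeO) = 1×55.845 + 1×15.999 = 71.844 g/mol.
Mass of FeO per formula unit = 0.6400 × 71.844 = 45.980 g.
FeO wt% = 45.980 / 236.733 × 100 = 19.42%.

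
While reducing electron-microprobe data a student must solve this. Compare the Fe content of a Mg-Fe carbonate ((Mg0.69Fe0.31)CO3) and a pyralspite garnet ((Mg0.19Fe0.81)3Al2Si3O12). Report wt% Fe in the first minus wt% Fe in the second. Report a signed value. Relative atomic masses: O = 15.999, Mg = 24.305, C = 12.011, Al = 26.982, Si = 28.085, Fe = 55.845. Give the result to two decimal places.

First mineral: 17.312 g Fe in 94.090 g formula = 18.40 wt% Fe.
Second mineral: 135.703 g Fe in 479.764 g formula = 28.29 wt% Fe.
18.40% − 28.29% gives a difference of -9.89 percentage points.

-9.89 percentage points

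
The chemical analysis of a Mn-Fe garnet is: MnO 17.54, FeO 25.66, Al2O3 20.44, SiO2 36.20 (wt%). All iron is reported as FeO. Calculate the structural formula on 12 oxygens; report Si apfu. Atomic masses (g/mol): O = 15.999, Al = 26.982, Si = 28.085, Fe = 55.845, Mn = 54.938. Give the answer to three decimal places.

17.54 wt% MnO ÷ 70.937 g/mol = 0.24726 mol, giving 0.24726 Mn and 0.24726 O.
25.66 wt% FeO ÷ 71.844 g/mol = 0.35716 mol, giving 0.35716 Fe and 0.35716 O.
20.44 wt% Al2O3 ÷ 101.961 g/mol = 0.20047 mol, giving 0.40094 Al and 0.60141 O.
36.20 wt% SiO2 ÷ 60.083 g/mol = 0.60250 mol, giving 0.60250 Si and 1.20500 O.
Oxygen sums to 2.41083; scaling by 12/2.41083 = 4.97754 puts the formula on 12 O.
Si: 0.60250 × 4.97754 = 2.999 atoms per formula unit.

2.999 Si apfu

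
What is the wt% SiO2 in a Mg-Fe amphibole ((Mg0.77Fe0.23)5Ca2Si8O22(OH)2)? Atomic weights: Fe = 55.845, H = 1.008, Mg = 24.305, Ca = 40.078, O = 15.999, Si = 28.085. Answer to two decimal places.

56.64 wt%

M((Mg0.77Fe0.23)5Ca2Si8O22(OH)2) = 848.624 g/mol; M(SiO2) = 60.083 g/mol.
Moles SiO2 per formula unit = 8 Si ÷ 1 = 8.0000.
SiO2 fraction = (8.0000 × 60.083) / 848.624 = 480.664/848.624 = 0.5664.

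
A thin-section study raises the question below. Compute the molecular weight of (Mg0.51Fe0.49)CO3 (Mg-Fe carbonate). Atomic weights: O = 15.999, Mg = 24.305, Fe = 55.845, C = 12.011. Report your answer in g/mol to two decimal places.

99.77 g/mol

The formula mass is the sum 0.51·24.305 + 0.49·55.845 + 1·12.011 + 3·15.999.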